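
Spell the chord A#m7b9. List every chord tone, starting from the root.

A# C# E# G# B

A#m7b9 is a minor seventh flat nine built on A#.
root → A#
3rd (minor 3rd) → C#
5th (perfect 5th) → E#
7th (minor 7th) → G#
9th (minor 9th) → B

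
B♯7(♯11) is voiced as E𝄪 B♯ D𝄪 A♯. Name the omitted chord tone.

F𝄪

B♯7(♯11) = B♯, D𝄪, F𝄪, A♯, E𝄪. The voicing lacks the 5th (perfect 5th), F𝄪.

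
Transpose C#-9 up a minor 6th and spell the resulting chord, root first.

A  C  E  G  B

Transposed root: C♯ → A (minor 6th up). So we spell A minor ninth:
root → A
3rd (minor 3rd) → C
5th (perfect 5th) → E
7th (minor 7th) → G
9th (major 9th) → B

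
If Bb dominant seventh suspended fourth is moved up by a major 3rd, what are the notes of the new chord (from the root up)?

D  G  A  C

Bb up a major 3rd → D. New chord: D dominant seventh suspended fourth.
root → D
4th (perfect 4th) → G
5th (perfect 5th) → A
7th (minor 7th) → C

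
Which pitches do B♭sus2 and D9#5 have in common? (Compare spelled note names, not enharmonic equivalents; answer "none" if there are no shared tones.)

B♭sus2: Bb C F
D9#5: D F# A# C E
Common to both → C.

C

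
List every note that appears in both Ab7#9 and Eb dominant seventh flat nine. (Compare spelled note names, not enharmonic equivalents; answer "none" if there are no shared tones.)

E♭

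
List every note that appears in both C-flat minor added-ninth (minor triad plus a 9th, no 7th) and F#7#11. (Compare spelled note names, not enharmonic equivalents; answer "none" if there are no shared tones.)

none

C-flat minor added-ninth = Cb, Ebb, Gb, Db.
F#7#11 = F#, A#, C#, E, B#.
Shared: none.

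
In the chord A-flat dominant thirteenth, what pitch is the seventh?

G-flat

A-flat dominant thirteenth is built on A-flat; its 7th is a minor 7th above the root.
A seventh above A uses the letter G, and the minor 7th above A-flat is G-flat.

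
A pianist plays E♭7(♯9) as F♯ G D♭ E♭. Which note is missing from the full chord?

B♭

E♭7(♯9) = E♭, G, B♭, D♭, F♯. The voicing lacks the 5th (perfect 5th), B♭.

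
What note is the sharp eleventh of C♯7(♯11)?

F##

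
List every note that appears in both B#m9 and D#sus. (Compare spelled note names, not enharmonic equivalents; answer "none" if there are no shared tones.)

B#m9 = B#, D#, F##, A#, C##.
D#sus = D#, G#, A#.
Shared: D#, A#.

D#  A#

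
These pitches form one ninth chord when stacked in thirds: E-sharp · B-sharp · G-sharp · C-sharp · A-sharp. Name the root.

Arranged so that each adjacent pair is a third by letter name: A-sharp – C-sharp – E-sharp – G-sharp – B-sharp.
The bottom of that stack, A-sharp, is the root (this is A-sharp minor ninth).

A-sharp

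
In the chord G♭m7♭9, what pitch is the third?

Bbb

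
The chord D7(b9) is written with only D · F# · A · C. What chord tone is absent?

The full D7(b9) chord is D, F#, A, C, Eb.
Comparing with the voicing, the minor 9th (9th) — Eb — is absent.

Eb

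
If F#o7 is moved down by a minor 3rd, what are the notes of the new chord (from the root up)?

D♯  F♯  A  C

A minor 3rd down from F♯ is D♯, so the new chord is D♯ diminished seventh.
root → D♯
3rd (minor 3rd) → F♯
5th (diminished 5th) → A
7th (diminished 7th) → C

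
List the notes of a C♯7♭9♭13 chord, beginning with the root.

Root C#, quality dominant seventh flat nine flat thirteen:
Root: C#
Major 3rd (3rd): E#
Perfect 5th (5th): G#
Minor 7th (7th): B
Minor 9th (9th): D
Minor 13th (13th): A

C#, E#, G#, B, D, A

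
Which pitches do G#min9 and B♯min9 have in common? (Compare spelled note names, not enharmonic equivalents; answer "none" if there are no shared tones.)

G#min9 = G#, B, D#, F#, A#.
B♯min9 = B#, D#, F##, A#, C##.
Shared: D#, A#.

D# – A#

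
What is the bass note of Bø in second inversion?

Bø in root position is B–D–F–A.
Second inversion places the fifth in the bass, which is F.

F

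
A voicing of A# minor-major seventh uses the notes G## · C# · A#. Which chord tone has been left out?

E#

A# minor-major seventh = A#, C#, E#, G##. The voicing lacks the 5th (perfect 5th), E#.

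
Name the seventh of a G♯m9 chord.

F♯

G♯m9 is built on G♯; its 7th is a minor 7th above the root.
A seventh above G uses the letter F, and the minor 7th above G♯ is F♯.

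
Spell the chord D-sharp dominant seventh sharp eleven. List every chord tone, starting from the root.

D♯  F𝄪  A♯  C♯  G𝄪

D-sharp dominant seventh sharp eleven: dominant seventh sharp eleven on D♯.
root → D♯
3rd (major 3rd) → F𝄪
5th (perfect 5th) → A♯
7th (minor 7th) → C♯
11th (augmented 11th) → G𝄪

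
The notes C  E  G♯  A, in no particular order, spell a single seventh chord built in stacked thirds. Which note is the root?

A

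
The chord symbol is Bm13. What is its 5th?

F#

Bm13 is built on B; its 5th is a perfect 5th above the root.
A fifth above B uses the letter F, and the perfect 5th above B is F#.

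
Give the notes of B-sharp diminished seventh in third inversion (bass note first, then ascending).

B-sharp diminished seventh = B-sharp–D-sharp–F-sharp–A; third inversion → seventh (A) lowest.

A – B-sharp – D-sharp – F-sharp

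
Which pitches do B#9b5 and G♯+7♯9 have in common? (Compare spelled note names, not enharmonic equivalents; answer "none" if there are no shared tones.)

B# – D## – F#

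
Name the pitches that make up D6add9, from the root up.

D, F#, A, B, E

D6add9 is a six-nine built on D.
root → D
3rd (major 3rd) → F#
5th (perfect 5th) → A
6th (major 6th) → B
9th (major 9th) → E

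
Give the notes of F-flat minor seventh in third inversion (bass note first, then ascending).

In root position, F-flat minor seventh is Fb–Abb–Cb–Ebb.
Third inversion puts the seventh (Ebb) in the bass.

Ebb Fb Abb Cb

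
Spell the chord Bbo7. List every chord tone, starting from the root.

Root Bb, quality diminished seventh:
- root: Bb
- minor 3rd: Db
- diminished 5th: Fb
- diminished 7th: Abb

Bb Db Fb Abb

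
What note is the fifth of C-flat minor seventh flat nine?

G♭

Root of C-flat minor seventh flat nine = C♭. The 5th is a perfect 5th: C♭ up a perfect 5th → G♭.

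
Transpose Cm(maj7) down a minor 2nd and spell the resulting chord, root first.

B, D, F♯, A♯

A minor 2nd down from C is B, so the new chord is B minor-major seventh.
root → B
3rd (minor 3rd) → D
5th (perfect 5th) → F♯
7th (major 7th) → A♯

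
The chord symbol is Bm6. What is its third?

D

Root of Bm6 = B. The 3rd is a minor 3rd: B up a minor 3rd → D.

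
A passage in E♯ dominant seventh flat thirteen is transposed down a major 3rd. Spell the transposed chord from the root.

C-sharp – E-sharp – G-sharp – B – A

Transposed root: E-sharp → C-sharp (major 3rd down). So we spell C-sharp dominant seventh flat thirteen:
C-sharp — root
E-sharp — major 3rd
G-sharp — perfect 5th
B — minor 7th
A — minor 13th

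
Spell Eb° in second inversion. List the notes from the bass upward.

Bbb – Eb – Gb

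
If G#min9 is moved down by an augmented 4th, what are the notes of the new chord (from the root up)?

D, F, A, C, E

Transposed root: G# → D (augmented 4th down). So we spell D minor ninth:
D — root
F — minor 3rd
A — perfect 5th
C — minor 7th
E — major 9th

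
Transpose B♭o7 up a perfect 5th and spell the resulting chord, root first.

F, Ab, Cb, Ebb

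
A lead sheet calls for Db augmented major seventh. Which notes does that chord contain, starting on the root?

Db, F, A, C

Db augmented major seventh: augmented major seventh on Db.
Root: Db
Major 3rd (3rd): F
Augmented 5th (5th): A
Major 7th (7th): C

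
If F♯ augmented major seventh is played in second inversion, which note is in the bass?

F♯ augmented major seventh in root position is F-sharp–A-sharp–C-double-sharp–E-sharp.
Second inversion places the fifth in the bass, which is C-double-sharp.

C-double-sharp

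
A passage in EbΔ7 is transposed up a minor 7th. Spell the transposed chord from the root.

D♭ – F – A♭ – C

E♭ up a minor 7th → D♭. New chord: D♭ major seventh.
D♭ — root
F — major 3rd
A♭ — perfect 5th
C — major 7th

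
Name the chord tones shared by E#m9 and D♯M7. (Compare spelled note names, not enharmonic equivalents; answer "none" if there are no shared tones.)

E#m9 = E♯, G♯, B♯, D♯, F𝄪.
D♯M7 = D♯, F𝄪, A♯, C𝄪.
Shared: D♯, F𝄪.

D♯, F𝄪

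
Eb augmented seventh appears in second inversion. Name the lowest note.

Eb augmented seventh = E-flat–G–B–D-flat. Second inversion → fifth in the bass = B.

B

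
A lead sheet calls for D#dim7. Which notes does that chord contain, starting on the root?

Root D♯, quality diminished seventh:
- root: D♯
- minor 3rd: F♯
- diminished 5th: A
- diminished 7th: C

D♯ – F♯ – A – C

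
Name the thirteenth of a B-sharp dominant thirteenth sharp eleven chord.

G𝄪

Root of B-sharp dominant thirteenth sharp eleven = B♯. The 13th is a major 13th: B♯ up a major 13th → G𝄪.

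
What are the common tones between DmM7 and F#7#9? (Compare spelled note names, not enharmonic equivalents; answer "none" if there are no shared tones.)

C♯

DmM7: D F A C♯
F#7#9: F♯ A♯ C♯ E G𝄪
Common to both → C♯.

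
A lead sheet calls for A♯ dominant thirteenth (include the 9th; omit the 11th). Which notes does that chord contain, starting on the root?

A-sharp – C-double-sharp – E-sharp – G-sharp – B-sharp – F-double-sharp

Root A-sharp, quality dominant thirteenth:
root → A-sharp
3rd (major 3rd) → C-double-sharp
5th (perfect 5th) → E-sharp
7th (minor 7th) → G-sharp
9th (major 9th) → B-sharp
13th (major 13th) → F-double-sharp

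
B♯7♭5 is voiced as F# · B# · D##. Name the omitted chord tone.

A#

B♯7♭5 = B#, D##, F#, A#. The voicing lacks the 7th (minor 7th), A#.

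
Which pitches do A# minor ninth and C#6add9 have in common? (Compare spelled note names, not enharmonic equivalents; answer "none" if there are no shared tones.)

A# minor ninth: A# C# E# G# B#
C#6add9: C# E# G# A# D#
Common to both → A#, C#, E#, G#.

A#, C#, E#, G#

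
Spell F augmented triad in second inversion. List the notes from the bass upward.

In root position, F augmented triad is F–A–C-sharp.
Second inversion puts the fifth (C-sharp) in the bass.

C-sharp  F  A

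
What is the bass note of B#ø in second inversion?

F#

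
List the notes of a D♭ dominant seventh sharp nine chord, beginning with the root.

Db F Ab Cb E

D♭ dominant seventh sharp nine: dominant seventh sharp nine on Db.
Db — root
F — major 3rd
Ab — perfect 5th
Cb — minor 7th
E — augmented 9th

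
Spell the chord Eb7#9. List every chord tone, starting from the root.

Eb – G – Bb – Db – F#

Eb7#9: dominant seventh sharp nine on Eb.
Eb — root
G — major 3rd
Bb — perfect 5th
Db — minor 7th
F# — augmented 9th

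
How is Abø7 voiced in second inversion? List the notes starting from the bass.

E𝄫, G♭, A♭, C♭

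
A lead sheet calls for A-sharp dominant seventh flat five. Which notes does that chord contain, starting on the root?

A-sharp dominant seventh flat five is a dominant seventh flat five built on A-sharp.
A-sharp — root
C-double-sharp — major 3rd
E — diminished 5th
G-sharp — minor 7th

A-sharp, C-double-sharp, E, G-sharp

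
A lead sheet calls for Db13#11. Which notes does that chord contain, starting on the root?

Db13#11 is a dominant thirteenth sharp eleven built on Db.
root → Db
3rd (major 3rd) → F
5th (perfect 5th) → Ab
7th (minor 7th) → Cb
9th (major 9th) → Eb
11th (augmented 11th) → G
13th (major 13th) → Bb

Db – F – Ab – Cb – Eb – G – Bb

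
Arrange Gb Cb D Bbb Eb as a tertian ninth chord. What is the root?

Cb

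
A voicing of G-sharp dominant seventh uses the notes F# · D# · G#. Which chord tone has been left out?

The full G-sharp dominant seventh chord is G#, B#, D#, F#.
Comparing with the voicing, the major 3rd (3rd) — B# — is absent.

B#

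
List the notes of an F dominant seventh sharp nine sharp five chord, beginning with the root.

F, A, C-sharp, E-flat, G-sharp

Root F, quality dominant seventh sharp nine sharp five:
- root: F
- major 3rd: A
- augmented 5th: C-sharp
- minor 7th: E-flat
- augmented 9th: G-sharp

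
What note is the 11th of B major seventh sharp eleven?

B major seventh sharp eleven is built on B; its 11th is an augmented 11th above the root.
A fourth above B uses the letter E, and the augmented 11th above B is E♯.

E♯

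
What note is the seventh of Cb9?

Bbb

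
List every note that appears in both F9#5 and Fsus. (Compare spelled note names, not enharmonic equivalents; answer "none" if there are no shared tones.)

F9#5 = F, A, C#, Eb, G.
Fsus = F, Bb, C.
Shared: F.

F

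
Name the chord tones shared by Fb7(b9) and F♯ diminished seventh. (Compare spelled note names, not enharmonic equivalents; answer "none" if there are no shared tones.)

none

Fb7(b9): Fb Ab Cb Ebb Gbb
F♯ diminished seventh: F# A C Eb
Common to both → none.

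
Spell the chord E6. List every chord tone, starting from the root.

E6: major sixth on E.
- root: E
- major 3rd: G#
- perfect 5th: B
- major 6th: C#

E, G#, B, C#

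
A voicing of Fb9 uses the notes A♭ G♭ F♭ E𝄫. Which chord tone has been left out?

The full Fb9 chord is F♭, A♭, C♭, E𝄫, G♭.
Comparing with the voicing, the perfect 5th (5th) — C♭ — is absent.

C♭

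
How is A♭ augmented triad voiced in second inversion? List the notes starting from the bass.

A♭ augmented triad = Ab–C–E; second inversion → fifth (E) lowest.

E Ab C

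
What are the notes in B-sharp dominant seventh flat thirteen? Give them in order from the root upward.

Root B#, quality dominant seventh flat thirteen:
root → B#
3rd (major 3rd) → D##
5th (perfect 5th) → F##
7th (minor 7th) → A#
13th (minor 13th) → G#

B# – D## – F## – A# – G#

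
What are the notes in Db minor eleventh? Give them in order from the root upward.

Db minor eleventh: minor eleventh on Db.
Root: Db
Minor 3rd (3rd): Fb
Perfect 5th (5th): Ab
Minor 7th (7th): Cb
Major 9th (9th): Eb
Perfect 11th (11th): Gb

Db  Fb  Ab  Cb  Eb  Gb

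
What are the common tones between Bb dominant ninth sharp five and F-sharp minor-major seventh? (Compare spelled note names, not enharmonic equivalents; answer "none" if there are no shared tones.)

F#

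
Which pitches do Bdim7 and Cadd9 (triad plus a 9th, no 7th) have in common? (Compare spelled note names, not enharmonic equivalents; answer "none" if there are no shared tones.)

D

Bdim7: B D F Ab
Cadd9: C E G D
Common to both → D.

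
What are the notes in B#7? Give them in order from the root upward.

B♯, D𝄪, F𝄪, A♯

Root B♯, quality dominant seventh:
Root: B♯
Major 3rd (3rd): D𝄪
Perfect 5th (5th): F𝄪
Minor 7th (7th): A♯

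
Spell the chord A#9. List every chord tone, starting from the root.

A#9 is a dominant ninth built on A#.
root → A#
3rd (major 3rd) → C##
5th (perfect 5th) → E#
7th (minor 7th) → G#
9th (major 9th) → B#

A#  C##  E#  G#  B#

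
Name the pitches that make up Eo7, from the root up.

E – G – Bb – Db

Eo7 is a diminished seventh built on E.
E — root
G — minor 3rd
Bb — diminished 5th
Db — diminished 7th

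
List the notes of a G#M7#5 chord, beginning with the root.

G♯, B♯, D𝄪, F𝄪

G#M7#5 is an augmented major seventh built on G♯.
Root: G♯
Major 3rd (3rd): B♯
Augmented 5th (5th): D𝄪
Major 7th (7th): F𝄪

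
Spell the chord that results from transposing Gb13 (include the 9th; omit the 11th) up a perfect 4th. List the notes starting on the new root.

Gb up a perfect 4th → Cb. New chord: Cb dominant thirteenth.
Cb — root
Eb — major 3rd
Gb — perfect 5th
Bbb — minor 7th
Db — major 9th
Ab — major 13th

Cb Eb Gb Bbb Db Ab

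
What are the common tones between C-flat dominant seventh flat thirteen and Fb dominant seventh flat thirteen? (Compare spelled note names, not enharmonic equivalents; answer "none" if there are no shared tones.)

C-flat dominant seventh flat thirteen: Cb Eb Gb Bbb Abb
Fb dominant seventh flat thirteen: Fb Ab Cb Ebb Dbb
Common to both → Cb.

Cb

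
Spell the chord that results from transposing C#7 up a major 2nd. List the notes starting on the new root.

D#, F##, A#, C#

C# up a major 2nd → D#. New chord: D# dominant seventh.
Root: D#
Major 3rd (3rd): F##
Perfect 5th (5th): A#
Minor 7th (7th): C#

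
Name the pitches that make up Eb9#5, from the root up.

Eb9#5: dominant ninth sharp five on Eb.
- root: Eb
- major 3rd: G
- augmented 5th: B
- minor 7th: Db
- major 9th: F

Eb, G, B, Db, F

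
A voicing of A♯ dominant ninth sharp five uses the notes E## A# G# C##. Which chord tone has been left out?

B#

The full A♯ dominant ninth sharp five chord is A#, C##, E##, G#, B#.
Comparing with the voicing, the major 9th (9th) — B# — is absent.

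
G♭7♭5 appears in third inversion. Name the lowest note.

Fb

G♭7♭5 in root position is Gb–Bb–Dbb–Fb.
Third inversion places the seventh in the bass, which is Fb.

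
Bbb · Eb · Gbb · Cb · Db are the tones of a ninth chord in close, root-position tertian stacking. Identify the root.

Cb

Arranged so that each adjacent pair is a third by letter name: Cb – Eb – Gbb – Bbb – Db.
The bottom of that stack, Cb, is the root (this is Cb dominant ninth flat five).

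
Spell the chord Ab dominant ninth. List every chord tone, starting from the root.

Root A-flat, quality dominant ninth:
root → A-flat
3rd (major 3rd) → C
5th (perfect 5th) → E-flat
7th (minor 7th) → G-flat
9th (major 9th) → B-flat

A-flat, C, E-flat, G-flat, B-flat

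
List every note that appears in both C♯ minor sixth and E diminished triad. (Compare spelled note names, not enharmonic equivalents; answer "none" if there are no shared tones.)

C♯ minor sixth = C-sharp, E, G-sharp, A-sharp.
E diminished triad = E, G, B-flat.
Shared: E.

E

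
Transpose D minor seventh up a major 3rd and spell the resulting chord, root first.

F-sharp – A – C-sharp – E

A major 3rd up from D is F-sharp, so the new chord is F-sharp minor seventh.
Root: F-sharp
Minor 3rd (3rd): A
Perfect 5th (5th): C-sharp
Minor 7th (7th): E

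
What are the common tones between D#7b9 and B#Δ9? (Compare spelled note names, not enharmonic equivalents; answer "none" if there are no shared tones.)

F𝄪

D#7b9: D♯ F𝄪 A♯ C♯ E
B#Δ9: B♯ D𝄪 F𝄪 A𝄪 C𝄪
Common to both → F𝄪.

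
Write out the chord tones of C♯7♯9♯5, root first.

Root C#, quality dominant seventh sharp nine sharp five:
Root: C#
Major 3rd (3rd): E#
Augmented 5th (5th): G##
Minor 7th (7th): B
Augmented 9th (9th): D##

C# – E# – G## – B – D##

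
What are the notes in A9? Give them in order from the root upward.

A, C#, E, G, B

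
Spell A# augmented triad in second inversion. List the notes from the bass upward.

E-double-sharp, A-sharp, C-double-sharp

A# augmented triad = A-sharp–C-double-sharp–E-double-sharp; second inversion → fifth (E-double-sharp) lowest.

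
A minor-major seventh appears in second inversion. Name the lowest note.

E

A minor-major seventh in root position is A–C–E–G-sharp.
Second inversion places the fifth in the bass, which is E.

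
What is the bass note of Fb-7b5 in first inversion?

Abb

Fb-7b5 in root position is Fb–Abb–Cbb–Ebb.
First inversion places the third in the bass, which is Abb.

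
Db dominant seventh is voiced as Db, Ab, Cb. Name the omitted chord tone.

Db dominant seventh = Db, F, Ab, Cb. The voicing lacks the 3rd (major 3rd), F.

F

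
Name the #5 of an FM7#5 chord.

C#

FM7#5 is built on F; its 5th is an augmented 5th above the root.
A fifth above F uses the letter C, and the augmented 5th above F is C#.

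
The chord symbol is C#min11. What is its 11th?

Root of C#min11 = C#. The 11th is a perfect 11th: C# up a perfect 11th → F#.

F#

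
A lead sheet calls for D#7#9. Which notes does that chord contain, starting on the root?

Root D#, quality dominant seventh sharp nine:
- root: D#
- major 3rd: F##
- perfect 5th: A#
- minor 7th: C#
- augmented 9th: E##

D# – F## – A# – C# – E##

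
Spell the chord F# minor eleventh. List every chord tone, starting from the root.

F# – A – C# – E – G# – B

F# minor eleventh: minor eleventh on F#.
root → F#
3rd (minor 3rd) → A
5th (perfect 5th) → C#
7th (minor 7th) → E
9th (major 9th) → G#
11th (perfect 11th) → B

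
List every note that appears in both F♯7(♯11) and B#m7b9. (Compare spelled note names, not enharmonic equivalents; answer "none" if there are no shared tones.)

F♯7(♯11): F# A# C# E B#
B#m7b9: B# D# F## A# C#
Common to both → A#, C#, B#.

A#, C#, B#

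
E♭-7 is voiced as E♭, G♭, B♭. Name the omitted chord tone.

D♭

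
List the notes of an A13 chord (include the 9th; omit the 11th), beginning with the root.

A, C♯, E, G, B, F♯

A13: dominant thirteenth on A.
root → A
3rd (major 3rd) → C♯
5th (perfect 5th) → E
7th (minor 7th) → G
9th (major 9th) → B
13th (major 13th) → F♯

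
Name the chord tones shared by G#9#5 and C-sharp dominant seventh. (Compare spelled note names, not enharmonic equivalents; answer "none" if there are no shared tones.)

G#

G#9#5: G# B# D## F# A#
C-sharp dominant seventh: C# E# G# B
Common to both → G#.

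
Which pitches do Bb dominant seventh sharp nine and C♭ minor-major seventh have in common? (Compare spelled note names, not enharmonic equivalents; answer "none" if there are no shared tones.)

B-flat

Bb dominant seventh sharp nine = B-flat, D, F, A-flat, C-sharp.
C♭ minor-major seventh = C-flat, E-double-flat, G-flat, B-flat.
Shared: B-flat.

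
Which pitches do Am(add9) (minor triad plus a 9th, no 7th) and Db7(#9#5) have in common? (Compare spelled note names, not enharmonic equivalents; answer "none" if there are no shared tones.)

A, E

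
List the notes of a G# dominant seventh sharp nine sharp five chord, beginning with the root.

G-sharp – B-sharp – D-double-sharp – F-sharp – A-double-sharp

G# dominant seventh sharp nine sharp five: dominant seventh sharp nine sharp five on G-sharp.
- root: G-sharp
- major 3rd: B-sharp
- augmented 5th: D-double-sharp
- minor 7th: F-sharp
- augmented 9th: A-double-sharp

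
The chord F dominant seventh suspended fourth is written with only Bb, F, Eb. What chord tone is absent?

C

F dominant seventh suspended fourth = F, Bb, C, Eb. The voicing lacks the 5th (perfect 5th), C.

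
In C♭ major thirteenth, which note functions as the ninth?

D-flat

Root of C♭ major thirteenth = C-flat. The 9th is a major 9th: C-flat up a major 9th → D-flat.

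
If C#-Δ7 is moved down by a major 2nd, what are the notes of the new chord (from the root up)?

B – D – F♯ – A♯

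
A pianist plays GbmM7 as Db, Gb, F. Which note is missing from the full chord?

Bbb

GbmM7 = Gb, Bbb, Db, F. The voicing lacks the 3rd (minor 3rd), Bbb.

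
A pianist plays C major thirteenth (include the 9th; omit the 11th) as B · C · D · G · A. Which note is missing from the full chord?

E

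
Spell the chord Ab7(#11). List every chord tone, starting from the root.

Ab, C, Eb, Gb, D

Ab7(#11) is a dominant seventh sharp eleven built on Ab.
Root: Ab
Major 3rd (3rd): C
Perfect 5th (5th): Eb
Minor 7th (7th): Gb
Augmented 11th (11th): D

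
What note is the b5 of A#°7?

E

Root of A#°7 = A#. The 5th is a diminished 5th: A# up a diminished 5th → E.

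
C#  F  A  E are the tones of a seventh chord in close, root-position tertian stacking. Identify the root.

Stacking in thirds gives F – A – C# – E, so F is the root — F augmented major seventh.

F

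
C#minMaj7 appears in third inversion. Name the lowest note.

B♯

C#minMaj7 in root position is C♯–E–G♯–B♯.
Third inversion places the seventh in the bass, which is B♯.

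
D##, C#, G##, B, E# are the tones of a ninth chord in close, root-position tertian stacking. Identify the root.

Arranged so that each adjacent pair is a third by letter name: C# – E# – G## – B – D##.
The bottom of that stack, C#, is the root (this is C# dominant seventh sharp nine sharp five).

C#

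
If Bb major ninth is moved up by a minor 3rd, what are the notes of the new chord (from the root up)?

Bb up a minor 3rd → Db. New chord: Db major ninth.
Root: Db
Major 3rd (3rd): F
Perfect 5th (5th): Ab
Major 7th (7th): C
Major 9th (9th): Eb

Db F Ab C Eb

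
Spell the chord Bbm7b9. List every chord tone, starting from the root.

Bb  Db  F  Ab  Cb

Bbm7b9 is a minor seventh flat nine built on Bb.
- root: Bb
- minor 3rd: Db
- perfect 5th: F
- minor 7th: Ab
- minor 9th: Cb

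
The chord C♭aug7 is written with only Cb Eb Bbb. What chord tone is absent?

C♭aug7 = Cb, Eb, G, Bbb. The voicing lacks the 5th (augmented 5th), G.

G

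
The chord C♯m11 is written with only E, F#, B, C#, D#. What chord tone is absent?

G#

C♯m11 = C#, E, G#, B, D#, F#. The voicing lacks the 5th (perfect 5th), G#.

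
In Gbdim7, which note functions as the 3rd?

Gbdim7 is built on Gb; its 3rd is a minor 3rd above the root.
A third above G uses the letter B, and the minor 3rd above Gb is Bbb.

Bbb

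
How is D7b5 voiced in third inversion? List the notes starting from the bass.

C, D, F#, Ab

In root position, D7b5 is D–F#–Ab–C.
Third inversion puts the seventh (C) in the bass.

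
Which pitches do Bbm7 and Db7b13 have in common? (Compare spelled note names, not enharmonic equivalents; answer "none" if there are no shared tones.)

Db F Ab

Bbm7: Bb Db F Ab
Db7b13: Db F Ab Cb Bbb
Common to both → Db, F, Ab.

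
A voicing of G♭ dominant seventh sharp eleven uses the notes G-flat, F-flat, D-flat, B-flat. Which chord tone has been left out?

G♭ dominant seventh sharp eleven = G-flat, B-flat, D-flat, F-flat, C. The voicing lacks the 11th (augmented 11th), C.

C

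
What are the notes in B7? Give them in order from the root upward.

B  D#  F#  A

Root B, quality dominant seventh:
- root: B
- major 3rd: D#
- perfect 5th: F#
- minor 7th: A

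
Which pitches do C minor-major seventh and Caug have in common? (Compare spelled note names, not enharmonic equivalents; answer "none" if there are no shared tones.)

C minor-major seventh: C E♭ G B
Caug: C E G♯
Common to both → C.

C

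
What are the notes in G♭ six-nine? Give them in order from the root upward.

G-flat, B-flat, D-flat, E-flat, A-flat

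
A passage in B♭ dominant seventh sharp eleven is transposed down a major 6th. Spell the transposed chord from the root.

B-flat down a major 6th → D-flat. New chord: D-flat dominant seventh sharp eleven.
Root: D-flat
Major 3rd (3rd): F
Perfect 5th (5th): A-flat
Minor 7th (7th): C-flat
Augmented 11th (11th): G

D-flat, F, A-flat, C-flat, G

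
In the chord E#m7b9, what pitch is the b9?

F#

E#m7b9 is built on E#; its 9th is a minor 9th above the root.
A second above E uses the letter F, and the minor 9th above E# is F#.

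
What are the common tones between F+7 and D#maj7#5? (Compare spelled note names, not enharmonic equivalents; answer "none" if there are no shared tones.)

none

F+7: F A C♯ E♭
D#maj7#5: D♯ F𝄪 A𝄪 C𝄪
Common to both → none.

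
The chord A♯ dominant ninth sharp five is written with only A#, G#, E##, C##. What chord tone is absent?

The full A♯ dominant ninth sharp five chord is A#, C##, E##, G#, B#.
Comparing with the voicing, the major 9th (9th) — B# — is absent.

B#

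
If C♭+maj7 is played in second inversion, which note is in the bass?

G

C♭+maj7 = Cb–Eb–G–Bb. Second inversion → fifth in the bass = G.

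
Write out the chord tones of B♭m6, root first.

B♭m6: minor sixth on Bb.
- root: Bb
- minor 3rd: Db
- perfect 5th: F
- major 6th: G

Bb, Db, F, G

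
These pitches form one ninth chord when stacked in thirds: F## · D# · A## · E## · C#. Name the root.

Stacking in thirds gives D# – F## – A## – C# – E##, so D# is the root — D# dominant seventh sharp nine sharp five.

D#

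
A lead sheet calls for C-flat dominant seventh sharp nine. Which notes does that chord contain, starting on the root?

Cb  Eb  Gb  Bbb  D

C-flat dominant seventh sharp nine: dominant seventh sharp nine on Cb.
Root: Cb
Major 3rd (3rd): Eb
Perfect 5th (5th): Gb
Minor 7th (7th): Bbb
Augmented 9th (9th): D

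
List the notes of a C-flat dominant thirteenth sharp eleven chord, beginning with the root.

C-flat  E-flat  G-flat  B-double-flat  D-flat  F  A-flat

C-flat dominant thirteenth sharp eleven is a dominant thirteenth sharp eleven built on C-flat.
root → C-flat
3rd (major 3rd) → E-flat
5th (perfect 5th) → G-flat
7th (minor 7th) → B-double-flat
9th (major 9th) → D-flat
11th (augmented 11th) → F
13th (major 13th) → A-flat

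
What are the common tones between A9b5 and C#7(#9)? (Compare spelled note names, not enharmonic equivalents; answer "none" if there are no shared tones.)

A9b5: A C♯ E♭ G B
C#7(#9): C♯ E♯ G♯ B D𝄪
Common to both → C♯, B.

C♯, B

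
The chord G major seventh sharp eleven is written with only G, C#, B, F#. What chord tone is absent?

D

The full G major seventh sharp eleven chord is G, B, D, F#, C#.
Comparing with the voicing, the perfect 5th (5th) — D — is absent.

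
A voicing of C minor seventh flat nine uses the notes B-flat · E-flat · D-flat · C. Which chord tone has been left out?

G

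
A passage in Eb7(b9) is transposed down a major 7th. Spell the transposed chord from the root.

Eb down a major 7th → Fb. New chord: Fb dominant seventh flat nine.
Fb — root
Ab — major 3rd
Cb — perfect 5th
Ebb — minor 7th
Gbb — minor 9th

Fb – Ab – Cb – Ebb – Gbb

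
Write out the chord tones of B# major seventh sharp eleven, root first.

B♯  D𝄪  F𝄪  A𝄪  E𝄪

Root B♯, quality major seventh sharp eleven:
Root: B♯
Major 3rd (3rd): D𝄪
Perfect 5th (5th): F𝄪
Major 7th (7th): A𝄪
Augmented 11th (11th): E𝄪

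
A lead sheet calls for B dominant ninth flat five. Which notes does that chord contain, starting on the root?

B dominant ninth flat five: dominant ninth flat five on B.
Root: B
Major 3rd (3rd): D♯
Diminished 5th (5th): F
Minor 7th (7th): A
Major 9th (9th): C♯

B  D♯  F  A  C♯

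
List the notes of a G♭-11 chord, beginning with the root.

Gb Bbb Db Fb Ab Cb

Root Gb, quality minor eleventh:
- root: Gb
- minor 3rd: Bbb
- perfect 5th: Db
- minor 7th: Fb
- major 9th: Ab
- perfect 11th: Cb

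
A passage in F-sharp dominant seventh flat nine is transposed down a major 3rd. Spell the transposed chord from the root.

Transposed root: F# → D (major 3rd down). So we spell D dominant seventh flat nine:
root → D
3rd (major 3rd) → F#
5th (perfect 5th) → A
7th (minor 7th) → C
9th (minor 9th) → Eb

D F# A C Eb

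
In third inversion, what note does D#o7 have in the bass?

C

D#o7 = D#–F#–A–C. Third inversion → seventh in the bass = C.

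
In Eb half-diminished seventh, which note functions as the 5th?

B-double-flat

Root of Eb half-diminished seventh = E-flat. The 5th is a diminished 5th: E-flat up a diminished 5th → B-double-flat.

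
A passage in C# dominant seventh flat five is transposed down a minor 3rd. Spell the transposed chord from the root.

A minor 3rd down from C♯ is A♯, so the new chord is A♯ dominant seventh flat five.
A♯ — root
C𝄪 — major 3rd
E — diminished 5th
G♯ — minor 7th

A♯ C𝄪 E G♯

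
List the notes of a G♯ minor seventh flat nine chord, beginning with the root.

G♯ minor seventh flat nine is a minor seventh flat nine built on G♯.
Root: G♯
Minor 3rd (3rd): B
Perfect 5th (5th): D♯
Minor 7th (7th): F♯
Minor 9th (9th): A

G♯  B  D♯  F♯  A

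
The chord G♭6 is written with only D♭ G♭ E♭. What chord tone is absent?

B♭

G♭6 = G♭, B♭, D♭, E♭. The voicing lacks the 3rd (major 3rd), B♭.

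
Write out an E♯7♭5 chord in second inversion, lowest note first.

In root position, E♯7♭5 is E#–G##–B–D#.
Second inversion puts the fifth (B) in the bass.

B, D#, E#, G##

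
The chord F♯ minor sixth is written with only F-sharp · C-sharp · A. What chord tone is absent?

The full F♯ minor sixth chord is F-sharp, A, C-sharp, D-sharp.
Comparing with the voicing, the major 6th (6th) — D-sharp — is absent.

D-sharp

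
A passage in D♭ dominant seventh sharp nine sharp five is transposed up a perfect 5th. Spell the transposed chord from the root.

Transposed root: Db → Ab (perfect 5th up). So we spell Ab dominant seventh sharp nine sharp five:
Ab — root
C — major 3rd
E — augmented 5th
Gb — minor 7th
B — augmented 9th

Ab, C, E, Gb, B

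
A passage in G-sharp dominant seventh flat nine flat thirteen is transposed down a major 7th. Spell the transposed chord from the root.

A, C#, E, G, Bb, F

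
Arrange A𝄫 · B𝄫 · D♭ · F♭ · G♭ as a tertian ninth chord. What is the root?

G♭

Stacking in thirds gives G♭ – B𝄫 – D♭ – F♭ – A𝄫, so G♭ is the root — G♭ minor seventh flat nine.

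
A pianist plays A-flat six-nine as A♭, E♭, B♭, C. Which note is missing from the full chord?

F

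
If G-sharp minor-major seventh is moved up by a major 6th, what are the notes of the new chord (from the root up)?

E#, G#, B#, D##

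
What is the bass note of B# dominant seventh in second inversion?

F-double-sharp

B# dominant seventh in root position is B-sharp–D-double-sharp–F-double-sharp–A-sharp.
Second inversion places the fifth in the bass, which is F-double-sharp.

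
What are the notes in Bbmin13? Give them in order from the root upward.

Bbmin13 is a minor thirteenth built on B♭.
Root: B♭
Minor 3rd (3rd): D♭
Perfect 5th (5th): F
Minor 7th (7th): A♭
Major 9th (9th): C
Perfect 11th (11th): E♭
Major 13th (13th): G

B♭ D♭ F A♭ C E♭ G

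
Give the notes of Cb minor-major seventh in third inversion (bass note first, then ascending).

Cb minor-major seventh = C-flat–E-double-flat–G-flat–B-flat; third inversion → seventh (B-flat) lowest.

B-flat C-flat E-double-flat G-flat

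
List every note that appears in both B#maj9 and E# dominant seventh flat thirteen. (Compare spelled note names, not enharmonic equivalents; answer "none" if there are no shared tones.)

B#

B#maj9 = B#, D##, F##, A##, C##.
E# dominant seventh flat thirteen = E#, G##, B#, D#, C#.
Shared: B#.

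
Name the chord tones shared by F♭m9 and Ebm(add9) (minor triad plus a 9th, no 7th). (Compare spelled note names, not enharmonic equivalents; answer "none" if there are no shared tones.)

F♭m9 = Fb, Abb, Cb, Ebb, Gb.
Ebm(add9) = Eb, Gb, Bb, F.
Shared: Gb.

Gb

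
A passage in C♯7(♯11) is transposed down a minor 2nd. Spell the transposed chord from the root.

B#, D##, F##, A#, E##

A minor 2nd down from C# is B#, so the new chord is B# dominant seventh sharp eleven.
Root: B#
Major 3rd (3rd): D##
Perfect 5th (5th): F##
Minor 7th (7th): A#
Augmented 11th (11th): E##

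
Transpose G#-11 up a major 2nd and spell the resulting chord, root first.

G# up a major 2nd → A#. New chord: A# minor eleventh.
root → A#
3rd (minor 3rd) → C#
5th (perfect 5th) → E#
7th (minor 7th) → G#
9th (major 9th) → B#
11th (perfect 11th) → D#

A#  C#  E#  G#  B#  D#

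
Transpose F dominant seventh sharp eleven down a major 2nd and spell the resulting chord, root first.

A major 2nd down from F is E-flat, so the new chord is E-flat dominant seventh sharp eleven.
- root: E-flat
- major 3rd: G
- perfect 5th: B-flat
- minor 7th: D-flat
- augmented 11th: A

E-flat G B-flat D-flat A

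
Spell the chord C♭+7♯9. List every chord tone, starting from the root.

Root C♭, quality dominant seventh sharp nine sharp five:
root → C♭
3rd (major 3rd) → E♭
5th (augmented 5th) → G
7th (minor 7th) → B𝄫
9th (augmented 9th) → D

C♭ E♭ G B𝄫 D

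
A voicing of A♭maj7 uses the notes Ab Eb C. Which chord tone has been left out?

The full A♭maj7 chord is Ab, C, Eb, G.
Comparing with the voicing, the major 7th (7th) — G — is absent.

G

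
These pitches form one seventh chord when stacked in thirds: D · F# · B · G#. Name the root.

Arranged so that each adjacent pair is a third by letter name: G# – B – D – F#.
The bottom of that stack, G#, is the root (this is G# half-diminished seventh).

G#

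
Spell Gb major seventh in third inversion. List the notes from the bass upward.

F – Gb – Bb – Db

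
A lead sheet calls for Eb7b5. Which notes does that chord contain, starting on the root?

Eb, G, Bbb, Db

Eb7b5: dominant seventh flat five on Eb.
- root: Eb
- major 3rd: G
- diminished 5th: Bbb
- minor 7th: Db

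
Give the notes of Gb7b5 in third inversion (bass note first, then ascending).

Gb7b5 = Gb–Bb–Dbb–Fb; third inversion → seventh (Fb) lowest.

Fb, Gb, Bb, Dbb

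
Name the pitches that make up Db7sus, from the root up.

Db Gb Ab Cb

Root Db, quality dominant seventh suspended fourth:
- root: Db
- perfect 4th: Gb
- perfect 5th: Ab
- minor 7th: Cb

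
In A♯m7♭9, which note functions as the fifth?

E#

Root of A♯m7♭9 = A#. The 5th is a perfect 5th: A# up a perfect 5th → E#.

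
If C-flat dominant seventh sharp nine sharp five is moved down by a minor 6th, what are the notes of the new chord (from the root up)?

E-flat, G, B, D-flat, F-sharp

Transposed root: C-flat → E-flat (minor 6th down). So we spell E-flat dominant seventh sharp nine sharp five:
E-flat — root
G — major 3rd
B — augmented 5th
D-flat — minor 7th
F-sharp — augmented 9th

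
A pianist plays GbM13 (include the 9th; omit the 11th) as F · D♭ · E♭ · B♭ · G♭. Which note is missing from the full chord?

A♭

The full GbM13 chord is G♭, B♭, D♭, F, A♭, E♭.
Comparing with the voicing, the major 9th (9th) — A♭ — is absent.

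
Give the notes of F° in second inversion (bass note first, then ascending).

Cb – F – Ab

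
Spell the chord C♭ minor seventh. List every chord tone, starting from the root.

C-flat E-double-flat G-flat B-double-flat

C♭ minor seventh is a minor seventh built on C-flat.
- root: C-flat
- minor 3rd: E-double-flat
- perfect 5th: G-flat
- minor 7th: B-double-flat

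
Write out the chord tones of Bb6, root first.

Bb6 is a major sixth built on Bb.
root → Bb
3rd (major 3rd) → D
5th (perfect 5th) → F
6th (major 6th) → G

Bb, D, F, G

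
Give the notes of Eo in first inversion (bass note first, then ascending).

G  Bb  E

In root position, Eo is E–G–Bb.
First inversion puts the third (G) in the bass.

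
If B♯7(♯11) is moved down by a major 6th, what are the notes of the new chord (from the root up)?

D#, F##, A#, C#, G##

A major 6th down from B# is D#, so the new chord is D# dominant seventh sharp eleven.
- root: D#
- major 3rd: F##
- perfect 5th: A#
- minor 7th: C#
- augmented 11th: G##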